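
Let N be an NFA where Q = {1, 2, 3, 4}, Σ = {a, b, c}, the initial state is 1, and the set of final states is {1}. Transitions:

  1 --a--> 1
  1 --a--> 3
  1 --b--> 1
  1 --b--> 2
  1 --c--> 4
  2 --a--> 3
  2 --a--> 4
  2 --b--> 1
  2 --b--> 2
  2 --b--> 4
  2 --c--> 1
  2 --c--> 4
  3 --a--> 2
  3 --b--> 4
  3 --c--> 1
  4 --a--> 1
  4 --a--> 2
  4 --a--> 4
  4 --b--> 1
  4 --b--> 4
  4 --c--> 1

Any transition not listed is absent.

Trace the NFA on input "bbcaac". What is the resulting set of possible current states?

Start in {1}.
Read 'b': 1→{1, 2}; now {1, 2}.
Read 'b': 1→{1, 2}, 2→{1, 2, 4}; now {1, 2, 4}.
Read 'c': 1→{4}, 2→{1, 4}, 4→{1}; now {1, 4}.
Read 'a': 1→{1, 3}, 4→{1, 2, 4}; now {1, 2, 3, 4}.
Read 'a': 1→{1, 3}, 2→{3, 4}, 3→{2}, 4→{1, 2, 4}; now {1, 2, 3, 4}.
Read 'c': 1→{4}, 2→{1, 4}, 3→{1}, 4→{1}; now {1, 4}.

{1, 4}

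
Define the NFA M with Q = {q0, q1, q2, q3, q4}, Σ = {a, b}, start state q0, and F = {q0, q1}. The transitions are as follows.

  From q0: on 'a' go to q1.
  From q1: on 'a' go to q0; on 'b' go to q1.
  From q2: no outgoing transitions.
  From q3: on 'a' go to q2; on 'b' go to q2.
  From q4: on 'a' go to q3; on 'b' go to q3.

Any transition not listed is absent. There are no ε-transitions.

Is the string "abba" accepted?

Start in {q0}.
Read 'a': {q0} → {q1}.
Read 'b': {q1} → {q1}.
Read 'b': {q1} → {q1}.
Read 'a': {q1} → {q0}.
The final set {q0} contains the accepting state q0.

Yes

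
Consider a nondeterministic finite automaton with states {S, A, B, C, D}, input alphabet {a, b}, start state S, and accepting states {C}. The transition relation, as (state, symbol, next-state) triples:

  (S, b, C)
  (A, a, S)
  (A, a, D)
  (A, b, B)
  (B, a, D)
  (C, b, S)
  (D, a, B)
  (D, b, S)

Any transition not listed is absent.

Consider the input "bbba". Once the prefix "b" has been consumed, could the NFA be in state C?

Yes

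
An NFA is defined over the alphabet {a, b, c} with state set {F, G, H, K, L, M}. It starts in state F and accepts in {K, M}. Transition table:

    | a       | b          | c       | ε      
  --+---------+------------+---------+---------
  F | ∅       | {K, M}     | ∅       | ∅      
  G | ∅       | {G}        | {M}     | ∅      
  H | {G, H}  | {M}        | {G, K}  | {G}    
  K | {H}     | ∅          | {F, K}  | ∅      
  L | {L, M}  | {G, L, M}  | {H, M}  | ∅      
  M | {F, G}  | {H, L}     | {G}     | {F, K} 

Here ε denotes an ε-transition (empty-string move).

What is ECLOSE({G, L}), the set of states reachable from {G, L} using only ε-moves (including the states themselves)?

Begin with {G, L}.
No ε-moves leave this set, so the closure equals the set itself.

{G, L}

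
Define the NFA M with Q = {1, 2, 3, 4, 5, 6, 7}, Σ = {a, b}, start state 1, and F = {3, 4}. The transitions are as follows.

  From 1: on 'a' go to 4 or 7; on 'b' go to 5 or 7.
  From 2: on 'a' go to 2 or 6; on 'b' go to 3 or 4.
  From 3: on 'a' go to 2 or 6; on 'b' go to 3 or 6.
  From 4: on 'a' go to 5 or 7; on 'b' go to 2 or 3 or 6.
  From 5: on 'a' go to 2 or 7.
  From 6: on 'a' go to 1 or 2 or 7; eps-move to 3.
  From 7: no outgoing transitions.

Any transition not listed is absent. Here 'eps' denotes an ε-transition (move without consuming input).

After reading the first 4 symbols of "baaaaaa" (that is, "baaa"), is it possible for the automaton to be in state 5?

No

Start in {1}.
Read 'b': 1→{5, 7}; now {5, 7}.
Read 'a': 5→{2, 7}, 7→∅; now {2, 7}.
Read 'a': 2→{2, 6}, 7→∅; union {2, 6}; ε-closure = {2, 3, 6}.
Read 'a': 2→{2, 6}, 3→{2, 6}, 6→{1, 2, 7}; union {1, 2, 6, 7}; ε-closure = {1, 2, 3, 6, 7}.
State 5 is not in {1, 2, 3, 6, 7}.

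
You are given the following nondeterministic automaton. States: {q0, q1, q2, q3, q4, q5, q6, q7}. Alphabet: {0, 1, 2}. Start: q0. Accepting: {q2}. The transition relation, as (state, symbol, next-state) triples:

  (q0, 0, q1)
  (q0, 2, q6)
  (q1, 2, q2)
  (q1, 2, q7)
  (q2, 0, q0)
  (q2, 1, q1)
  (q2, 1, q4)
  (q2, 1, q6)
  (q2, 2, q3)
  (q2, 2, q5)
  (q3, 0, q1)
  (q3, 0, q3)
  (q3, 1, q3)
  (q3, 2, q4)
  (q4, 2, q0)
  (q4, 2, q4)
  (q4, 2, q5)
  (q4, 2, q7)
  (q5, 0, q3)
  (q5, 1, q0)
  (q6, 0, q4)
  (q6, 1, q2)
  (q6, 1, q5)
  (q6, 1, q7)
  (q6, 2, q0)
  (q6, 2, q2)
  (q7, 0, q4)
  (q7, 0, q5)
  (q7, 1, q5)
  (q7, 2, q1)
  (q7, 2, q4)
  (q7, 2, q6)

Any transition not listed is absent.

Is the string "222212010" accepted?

No

Start in {q0}.
Read '2': {q0} → {q6}.
Read '2': {q6} → {q0, q2}.
Read '2': {q0, q2} → {q3, q5, q6}.
Read '2': {q3, q5, q6} → {q0, q2, q4}.
Read '1': {q0, q2, q4} → {q1, q4, q6}.
Read '2': {q1, q4, q6} → {q0, q2, q4, q5, q7}.
Read '0': {q0, q2, q4, q5, q7} → {q0, q1, q3, q4, q5}.
Read '1': {q0, q1, q3, q4, q5} → {q0, q3}.
Read '0': {q0, q3} → {q1, q3}.
The final set {q1, q3} contains no accepting state.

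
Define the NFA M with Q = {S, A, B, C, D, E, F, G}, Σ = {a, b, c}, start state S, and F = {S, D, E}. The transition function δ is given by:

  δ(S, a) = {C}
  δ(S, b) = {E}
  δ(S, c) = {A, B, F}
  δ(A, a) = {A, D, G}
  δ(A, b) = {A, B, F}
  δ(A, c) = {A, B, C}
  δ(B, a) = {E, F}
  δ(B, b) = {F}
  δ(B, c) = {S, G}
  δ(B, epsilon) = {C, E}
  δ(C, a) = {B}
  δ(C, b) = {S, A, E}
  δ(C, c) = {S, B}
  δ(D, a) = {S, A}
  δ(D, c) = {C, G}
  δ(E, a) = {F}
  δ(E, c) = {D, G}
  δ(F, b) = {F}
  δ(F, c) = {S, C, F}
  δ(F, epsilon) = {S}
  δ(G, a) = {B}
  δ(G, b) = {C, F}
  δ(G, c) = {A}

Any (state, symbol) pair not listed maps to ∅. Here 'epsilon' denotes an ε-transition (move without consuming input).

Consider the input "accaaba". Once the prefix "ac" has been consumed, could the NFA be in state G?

No

Start in {S}.
Read 'a': {S} → {C}.
Read 'c': {C} → {S, B, C, E}.
State G is not in {S, B, C, E}.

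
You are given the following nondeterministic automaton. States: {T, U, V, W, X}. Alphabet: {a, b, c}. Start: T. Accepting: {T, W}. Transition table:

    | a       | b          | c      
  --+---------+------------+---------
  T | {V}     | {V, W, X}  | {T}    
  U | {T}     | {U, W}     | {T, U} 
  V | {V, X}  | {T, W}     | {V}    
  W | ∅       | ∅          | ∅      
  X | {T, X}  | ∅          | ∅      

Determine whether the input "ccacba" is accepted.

Start in {T}.
Read 'c': T→{T}; now {T}.
Read 'c': T→{T}; now {T}.
Read 'a': T→{V}; now {V}.
Read 'c': V→{V}; now {V}.
Read 'b': V→{T, W}; now {T, W}.
Read 'a': T→{V}, W→∅; now {V}.
The final set {V} contains no accepting state.

No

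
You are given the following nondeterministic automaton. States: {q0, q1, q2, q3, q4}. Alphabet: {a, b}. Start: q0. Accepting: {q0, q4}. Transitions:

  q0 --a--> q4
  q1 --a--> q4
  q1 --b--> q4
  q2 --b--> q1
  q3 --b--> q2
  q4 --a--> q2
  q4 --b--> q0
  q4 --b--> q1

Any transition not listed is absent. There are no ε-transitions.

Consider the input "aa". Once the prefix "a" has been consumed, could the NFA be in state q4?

Yes

Start in {q0}.
Read 'a': q0→{q4}; now {q4}.
State q4 is in {q4}.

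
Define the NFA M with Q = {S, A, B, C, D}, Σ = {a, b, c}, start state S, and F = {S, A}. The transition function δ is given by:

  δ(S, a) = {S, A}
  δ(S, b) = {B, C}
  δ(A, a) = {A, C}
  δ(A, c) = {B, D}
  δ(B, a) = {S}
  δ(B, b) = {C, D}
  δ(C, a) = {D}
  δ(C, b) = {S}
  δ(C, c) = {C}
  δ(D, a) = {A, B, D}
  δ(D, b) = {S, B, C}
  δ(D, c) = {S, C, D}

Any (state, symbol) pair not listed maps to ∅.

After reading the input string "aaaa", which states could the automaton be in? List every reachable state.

{S, A, B, C, D}

Start in {S}.
Read 'a': S→{S, A}; now {S, A}.
Read 'a': S→{S, A}, A→{A, C}; now {S, A, C}.
Read 'a': S→{S, A}, A→{A, C}, C→{D}; now {S, A, C, D}.
Read 'a': S→{S, A}, A→{A, C}, C→{D}, D→{A, B, D}; now {S, A, B, C, D}.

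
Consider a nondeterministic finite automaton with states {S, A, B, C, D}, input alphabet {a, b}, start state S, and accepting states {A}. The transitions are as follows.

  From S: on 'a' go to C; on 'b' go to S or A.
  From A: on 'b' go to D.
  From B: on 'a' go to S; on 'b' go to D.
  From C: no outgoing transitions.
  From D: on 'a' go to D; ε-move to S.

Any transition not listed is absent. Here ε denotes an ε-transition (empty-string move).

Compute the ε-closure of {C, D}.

{S, C, D}

Begin with {C, D}.
ε-move D → S; add S.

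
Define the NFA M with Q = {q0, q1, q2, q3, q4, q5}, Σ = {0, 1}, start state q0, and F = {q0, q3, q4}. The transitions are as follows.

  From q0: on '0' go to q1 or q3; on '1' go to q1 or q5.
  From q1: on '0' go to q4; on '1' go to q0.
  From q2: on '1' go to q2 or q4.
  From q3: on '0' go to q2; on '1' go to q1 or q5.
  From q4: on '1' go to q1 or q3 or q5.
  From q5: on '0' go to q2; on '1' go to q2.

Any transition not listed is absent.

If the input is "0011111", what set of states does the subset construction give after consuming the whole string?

Start in {q0}.
Read '0': q0→{q1, q3}; now {q1, q3}.
Read '0': q1→{q4}, q3→{q2}; now {q2, q4}.
Read '1': q2→{q2, q4}, q4→{q1, q3, q5}; now {q1, q2, q3, q4, q5}.
Read '1': q1→{q0}, q2→{q2, q4}, q3→{q1, q5}, q4→{q1, q3, q5}, q5→{q2}; now {q0, q1, q2, q3, q4, q5}.
Read '1': q0→{q1, q5}, q1→{q0}, q2→{q2, q4}, q3→{q1, q5}, q4→{q1, q3, q5}, q5→{q2}; now {q0, q1, q2, q3, q4, q5}.
Read '1': q0→{q1, q5}, q1→{q0}, q2→{q2, q4}, q3→{q1, q5}, q4→{q1, q3, q5}, q5→{q2}; now {q0, q1, q2, q3, q4, q5}.
Read '1': q0→{q1, q5}, q1→{q0}, q2→{q2, q4}, q3→{q1, q5}, q4→{q1, q3, q5}, q5→{q2}; now {q0, q1, q2, q3, q4, q5}.

{q0, q1, q2, q3, q4, q5}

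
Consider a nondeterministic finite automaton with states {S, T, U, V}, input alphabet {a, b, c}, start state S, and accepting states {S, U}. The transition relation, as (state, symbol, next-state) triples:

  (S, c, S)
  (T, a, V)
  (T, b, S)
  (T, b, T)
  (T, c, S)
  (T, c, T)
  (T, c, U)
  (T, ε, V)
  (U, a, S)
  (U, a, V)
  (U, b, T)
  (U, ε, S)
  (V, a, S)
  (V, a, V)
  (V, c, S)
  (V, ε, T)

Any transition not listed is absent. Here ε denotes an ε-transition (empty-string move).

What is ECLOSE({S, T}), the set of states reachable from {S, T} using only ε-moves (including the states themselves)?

Begin with {S, T}.
ε-move T → V; add V.

{S, T, V}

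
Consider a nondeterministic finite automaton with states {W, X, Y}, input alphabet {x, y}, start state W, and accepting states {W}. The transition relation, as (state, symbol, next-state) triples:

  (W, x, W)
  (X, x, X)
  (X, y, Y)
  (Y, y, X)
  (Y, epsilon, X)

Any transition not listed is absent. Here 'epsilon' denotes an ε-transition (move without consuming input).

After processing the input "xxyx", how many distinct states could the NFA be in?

0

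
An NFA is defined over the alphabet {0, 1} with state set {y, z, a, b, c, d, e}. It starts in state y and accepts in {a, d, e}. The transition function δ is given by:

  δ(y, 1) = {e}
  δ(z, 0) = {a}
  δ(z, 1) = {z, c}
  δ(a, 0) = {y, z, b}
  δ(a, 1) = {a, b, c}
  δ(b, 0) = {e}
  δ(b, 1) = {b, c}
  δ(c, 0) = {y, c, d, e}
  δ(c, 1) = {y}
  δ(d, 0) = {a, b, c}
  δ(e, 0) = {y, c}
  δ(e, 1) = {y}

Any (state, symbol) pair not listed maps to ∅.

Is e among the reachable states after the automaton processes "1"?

Start in {y}.
Read '1': y→{e}; now {e}.
State e is in {e}.

Yes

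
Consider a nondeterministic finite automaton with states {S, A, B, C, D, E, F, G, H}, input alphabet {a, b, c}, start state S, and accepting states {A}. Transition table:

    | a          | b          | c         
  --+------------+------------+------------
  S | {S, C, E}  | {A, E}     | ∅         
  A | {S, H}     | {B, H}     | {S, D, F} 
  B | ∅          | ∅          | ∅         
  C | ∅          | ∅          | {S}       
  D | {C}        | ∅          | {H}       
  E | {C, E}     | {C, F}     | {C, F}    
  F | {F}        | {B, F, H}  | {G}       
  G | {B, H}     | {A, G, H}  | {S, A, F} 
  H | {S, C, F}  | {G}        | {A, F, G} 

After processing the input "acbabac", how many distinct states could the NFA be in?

5

Start in {S}.
Read 'a': S→{S, C, E}; now {S, C, E}.
Read 'c': S→∅, C→{S}, E→{C, F}; now {S, C, F}.
Read 'b': S→{A, E}, C→∅, F→{B, F, H}; now {A, B, E, F, H}.
Read 'a': A→{S, H}, B→∅, E→{C, E}, F→{F}, H→{S, C, F}; now {S, C, E, F, H}.
Read 'b': S→{A, E}, C→∅, E→{C, F}, F→{B, F, H}, H→{G}; now {A, B, C, E, F, G, H}.
Read 'a': A→{S, H}, B→∅, C→∅, E→{C, E}, F→{F}, G→{B, H}, H→{S, C, F}; now {S, B, C, E, F, H}.
Read 'c': S→∅, B→∅, C→{S}, E→{C, F}, F→{G}, H→{A, F, G}; now {S, A, C, F, G}.
That set has 5 states.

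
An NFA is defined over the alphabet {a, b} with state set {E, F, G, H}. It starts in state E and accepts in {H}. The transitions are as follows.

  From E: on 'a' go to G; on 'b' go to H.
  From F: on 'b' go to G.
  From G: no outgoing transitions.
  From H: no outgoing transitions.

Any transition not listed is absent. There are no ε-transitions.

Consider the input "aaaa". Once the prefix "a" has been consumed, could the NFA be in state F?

No

Start in {E}.
Read 'a': E→{G}; now {G}.
State F is not in {G}.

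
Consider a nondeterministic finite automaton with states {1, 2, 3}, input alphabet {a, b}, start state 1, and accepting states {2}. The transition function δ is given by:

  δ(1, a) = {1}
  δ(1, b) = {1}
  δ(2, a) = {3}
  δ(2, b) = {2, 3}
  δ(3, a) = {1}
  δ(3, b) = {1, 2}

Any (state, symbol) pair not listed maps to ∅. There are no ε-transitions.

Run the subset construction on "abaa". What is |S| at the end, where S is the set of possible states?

1

Start in {1}.
Read 'a': 1→{1}; now {1}.
Read 'b': 1→{1}; now {1}.
Read 'a': 1→{1}; now {1}.
Read 'a': 1→{1}; now {1}.
That set has 1 state.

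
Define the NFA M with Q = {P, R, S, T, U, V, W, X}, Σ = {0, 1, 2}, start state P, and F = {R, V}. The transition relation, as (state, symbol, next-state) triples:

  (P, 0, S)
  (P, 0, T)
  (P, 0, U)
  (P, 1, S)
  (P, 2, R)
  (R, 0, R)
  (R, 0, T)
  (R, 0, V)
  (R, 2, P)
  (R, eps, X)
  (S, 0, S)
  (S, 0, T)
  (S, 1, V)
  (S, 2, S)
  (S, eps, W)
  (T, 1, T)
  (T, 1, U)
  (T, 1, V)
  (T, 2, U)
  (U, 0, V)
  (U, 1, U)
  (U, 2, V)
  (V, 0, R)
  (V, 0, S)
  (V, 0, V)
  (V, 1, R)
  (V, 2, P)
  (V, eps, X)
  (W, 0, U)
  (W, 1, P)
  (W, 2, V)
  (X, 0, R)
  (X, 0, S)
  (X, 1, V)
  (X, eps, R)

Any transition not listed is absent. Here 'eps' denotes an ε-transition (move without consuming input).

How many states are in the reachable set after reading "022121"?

Start in {P}.
Read '0': P→{S, T, U}; union {S, T, U}; ε-closure = {S, T, U, W}.
Read '2': S→{S}, T→{U}, U→{V}, W→{V}; union {S, U, V}; ε-closure = {R, S, U, V, W, X}.
Read '2': R→{P}, S→{S}, U→{V}, V→{P}, W→{V}, X→∅; union {P, S, V}; ε-closure = {P, R, S, V, W, X}.
Read '1': P→{S}, R→∅, S→{V}, V→{R}, W→{P}, X→{V}; union {P, R, S, V}; ε-closure = {P, R, S, V, W, X}.
Read '2': P→{R}, R→{P}, S→{S}, V→{P}, W→{V}, X→∅; union {P, R, S, V}; ε-closure = {P, R, S, V, W, X}.
Read '1': P→{S}, R→∅, S→{V}, V→{R}, W→{P}, X→{V}; union {P, R, S, V}; ε-closure = {P, R, S, V, W, X}.
That set has 6 states.

6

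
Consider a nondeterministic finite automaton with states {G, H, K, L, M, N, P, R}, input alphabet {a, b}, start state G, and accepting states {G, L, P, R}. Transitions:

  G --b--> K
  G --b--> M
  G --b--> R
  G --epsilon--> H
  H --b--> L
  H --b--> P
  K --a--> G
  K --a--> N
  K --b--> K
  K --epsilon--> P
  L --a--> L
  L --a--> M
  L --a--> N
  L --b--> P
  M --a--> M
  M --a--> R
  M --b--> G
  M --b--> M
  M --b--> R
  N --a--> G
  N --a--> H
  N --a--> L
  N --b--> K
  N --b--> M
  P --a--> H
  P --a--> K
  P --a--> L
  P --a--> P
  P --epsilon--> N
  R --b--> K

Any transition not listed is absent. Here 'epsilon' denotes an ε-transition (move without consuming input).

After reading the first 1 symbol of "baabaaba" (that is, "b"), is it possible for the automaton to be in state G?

Start: ε-closure({G}) = {G, H}.
Read 'b': {G, H} → {K, L, M, N, P, R}.
State G is not in {K, L, M, N, P, R}.

No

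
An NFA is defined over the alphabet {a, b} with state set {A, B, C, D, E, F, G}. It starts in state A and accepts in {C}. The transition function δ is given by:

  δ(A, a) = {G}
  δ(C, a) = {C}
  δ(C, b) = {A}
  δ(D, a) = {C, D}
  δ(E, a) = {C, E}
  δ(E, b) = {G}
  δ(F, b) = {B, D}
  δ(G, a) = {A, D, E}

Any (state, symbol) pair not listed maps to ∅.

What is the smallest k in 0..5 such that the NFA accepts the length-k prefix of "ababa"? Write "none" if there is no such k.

none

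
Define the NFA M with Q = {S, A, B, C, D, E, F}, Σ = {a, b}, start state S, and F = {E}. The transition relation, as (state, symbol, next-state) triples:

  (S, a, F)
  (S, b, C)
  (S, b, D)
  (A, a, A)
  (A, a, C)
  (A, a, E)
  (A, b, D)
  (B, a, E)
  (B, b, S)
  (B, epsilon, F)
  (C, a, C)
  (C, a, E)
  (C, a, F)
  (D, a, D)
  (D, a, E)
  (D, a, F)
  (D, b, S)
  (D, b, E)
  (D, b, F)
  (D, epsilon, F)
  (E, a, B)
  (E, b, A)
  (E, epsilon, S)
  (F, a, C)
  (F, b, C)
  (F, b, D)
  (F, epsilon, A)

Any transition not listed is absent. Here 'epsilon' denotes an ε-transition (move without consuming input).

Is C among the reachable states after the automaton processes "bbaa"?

Start in {S}.
Read 'b': S→{C, D}; union {C, D}; ε-closure = {A, C, D, F}.
Read 'b': A→{D}, C→∅, D→{S, E, F}, F→{C, D}; union {S, C, D, E, F}; ε-closure = {S, A, C, D, E, F}.
Read 'a': S→{F}, A→{A, C, E}, C→{C, E, F}, D→{D, E, F}, E→{B}, F→{C}; union {A, B, C, D, E, F}; ε-closure = {S, A, B, C, D, E, F}.
Read 'a': S→{F}, A→{A, C, E}, B→{E}, C→{C, E, F}, D→{D, E, F}, E→{B}, F→{C}; union {A, B, C, D, E, F}; ε-closure = {S, A, B, C, D, E, F}.
State C is in {S, A, B, C, D, E, F}.

Yes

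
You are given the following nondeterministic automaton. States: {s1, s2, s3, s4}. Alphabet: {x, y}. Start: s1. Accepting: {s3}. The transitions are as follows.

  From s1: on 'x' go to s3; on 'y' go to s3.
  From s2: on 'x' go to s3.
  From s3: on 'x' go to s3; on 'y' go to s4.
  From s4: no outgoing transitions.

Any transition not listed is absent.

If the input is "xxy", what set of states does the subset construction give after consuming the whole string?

Start in {s1}.
Read 'x': {s1} → {s3}.
Read 'x': {s3} → {s3}.
Read 'y': {s3} → {s4}.

{s4}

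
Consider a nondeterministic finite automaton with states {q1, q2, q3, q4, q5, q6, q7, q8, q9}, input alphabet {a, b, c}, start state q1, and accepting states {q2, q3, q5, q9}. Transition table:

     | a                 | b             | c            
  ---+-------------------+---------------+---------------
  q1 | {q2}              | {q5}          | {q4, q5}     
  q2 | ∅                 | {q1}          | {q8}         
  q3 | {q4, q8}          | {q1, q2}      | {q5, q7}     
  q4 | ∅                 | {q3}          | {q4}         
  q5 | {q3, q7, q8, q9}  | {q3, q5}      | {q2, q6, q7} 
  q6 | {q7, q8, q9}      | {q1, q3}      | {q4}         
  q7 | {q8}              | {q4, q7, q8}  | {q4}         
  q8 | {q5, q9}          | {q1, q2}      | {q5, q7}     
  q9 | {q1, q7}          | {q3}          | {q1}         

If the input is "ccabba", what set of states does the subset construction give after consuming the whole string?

Start in {q1}.
Read 'c': {q1} → {q4, q5}.
Read 'c': {q4, q5} → {q2, q4, q6, q7}.
Read 'a': {q2, q4, q6, q7} → {q7, q8, q9}.
Read 'b': {q7, q8, q9} → {q1, q2, q3, q4, q7, q8}.
Read 'b': {q1, q2, q3, q4, q7, q8} → {q1, q2, q3, q4, q5, q7, q8}.
Read 'a': {q1, q2, q3, q4, q5, q7, q8} → {q2, q3, q4, q5, q7, q8, q9}.

{q2, q3, q4, q5, q7, q8, q9}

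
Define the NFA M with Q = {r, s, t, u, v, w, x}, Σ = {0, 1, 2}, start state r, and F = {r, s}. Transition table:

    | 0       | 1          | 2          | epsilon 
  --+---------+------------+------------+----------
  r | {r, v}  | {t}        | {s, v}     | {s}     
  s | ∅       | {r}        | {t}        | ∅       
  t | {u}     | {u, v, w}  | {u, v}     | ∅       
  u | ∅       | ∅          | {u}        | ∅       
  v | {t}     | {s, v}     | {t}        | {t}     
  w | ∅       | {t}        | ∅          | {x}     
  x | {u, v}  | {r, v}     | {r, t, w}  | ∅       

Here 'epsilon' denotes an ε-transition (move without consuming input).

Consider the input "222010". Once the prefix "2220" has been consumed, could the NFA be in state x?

No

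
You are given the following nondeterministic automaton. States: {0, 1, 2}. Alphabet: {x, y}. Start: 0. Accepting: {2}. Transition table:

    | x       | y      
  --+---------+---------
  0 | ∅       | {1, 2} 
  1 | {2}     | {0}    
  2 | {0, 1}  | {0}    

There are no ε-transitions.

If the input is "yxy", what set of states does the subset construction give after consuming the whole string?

Start in {0}.
Read 'y': 0→{1, 2}; now {1, 2}.
Read 'x': 1→{2}, 2→{0, 1}; now {0, 1, 2}.
Read 'y': 0→{1, 2}, 1→{0}, 2→{0}; now {0, 1, 2}.

{0, 1, 2}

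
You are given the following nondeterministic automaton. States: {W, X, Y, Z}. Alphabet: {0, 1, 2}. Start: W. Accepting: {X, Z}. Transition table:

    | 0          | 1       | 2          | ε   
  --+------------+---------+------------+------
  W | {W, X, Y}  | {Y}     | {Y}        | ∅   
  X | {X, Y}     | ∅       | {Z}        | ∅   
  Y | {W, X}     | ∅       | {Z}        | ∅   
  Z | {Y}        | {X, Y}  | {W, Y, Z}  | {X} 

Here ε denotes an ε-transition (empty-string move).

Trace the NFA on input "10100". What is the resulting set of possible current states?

Start in {W}.
Read '1': W→{Y}; now {Y}.
Read '0': Y→{W, X}; now {W, X}.
Read '1': W→{Y}, X→∅; now {Y}.
Read '0': Y→{W, X}; now {W, X}.
Read '0': W→{W, X, Y}, X→{X, Y}; now {W, X, Y}.

{W, X, Y}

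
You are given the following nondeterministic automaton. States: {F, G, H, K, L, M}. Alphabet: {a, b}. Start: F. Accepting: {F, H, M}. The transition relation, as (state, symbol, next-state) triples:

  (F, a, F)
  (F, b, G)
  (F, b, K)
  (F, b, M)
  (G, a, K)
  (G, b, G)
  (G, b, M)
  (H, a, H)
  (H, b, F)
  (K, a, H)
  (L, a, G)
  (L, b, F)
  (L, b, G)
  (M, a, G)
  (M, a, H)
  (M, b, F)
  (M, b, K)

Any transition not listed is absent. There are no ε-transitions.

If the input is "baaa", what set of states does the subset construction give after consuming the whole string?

Start in {F}.
Read 'b': {F} → {G, K, M}.
Read 'a': {G, K, M} → {G, H, K}.
Read 'a': {G, H, K} → {H, K}.
Read 'a': {H, K} → {H}.

{H}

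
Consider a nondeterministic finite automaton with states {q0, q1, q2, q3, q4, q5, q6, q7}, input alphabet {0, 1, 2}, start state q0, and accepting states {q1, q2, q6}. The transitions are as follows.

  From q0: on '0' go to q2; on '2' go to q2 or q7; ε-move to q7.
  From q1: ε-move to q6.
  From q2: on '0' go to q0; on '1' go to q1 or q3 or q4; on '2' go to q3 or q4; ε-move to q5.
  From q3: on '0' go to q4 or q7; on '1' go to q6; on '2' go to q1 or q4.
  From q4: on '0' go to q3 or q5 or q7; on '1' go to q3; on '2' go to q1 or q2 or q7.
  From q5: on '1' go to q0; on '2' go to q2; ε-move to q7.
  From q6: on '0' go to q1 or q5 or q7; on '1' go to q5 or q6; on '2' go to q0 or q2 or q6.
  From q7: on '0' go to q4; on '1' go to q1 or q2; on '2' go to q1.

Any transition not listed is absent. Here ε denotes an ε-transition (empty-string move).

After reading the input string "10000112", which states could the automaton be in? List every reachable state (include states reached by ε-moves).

{q0, q1, q2, q3, q4, q5, q6, q7}

Start: ε-closure({q0}) = {q0, q7}.
Read '1': q0→∅, q7→{q1, q2}; union {q1, q2}; ε-closure = {q1, q2, q5, q6, q7}.
Read '0': q1→∅, q2→{q0}, q5→∅, q6→{q1, q5, q7}, q7→{q4}; union {q0, q1, q4, q5, q7}; ε-closure = {q0, q1, q4, q5, q6, q7}.
Read '0': q0→{q2}, q1→∅, q4→{q3, q5, q7}, q5→∅, q6→{q1, q5, q7}, q7→{q4}; union {q1, q2, q3, q4, q5, q7}; ε-closure = {q1, q2, q3, q4, q5, q6, q7}.
Read '0': q1→∅, q2→{q0}, q3→{q4, q7}, q4→{q3, q5, q7}, q5→∅, q6→{q1, q5, q7}, q7→{q4}; union {q0, q1, q3, q4, q5, q7}; ε-closure = {q0, q1, q3, q4, q5, q6, q7}.
Read '0': q0→{q2}, q1→∅, q3→{q4, q7}, q4→{q3, q5, q7}, q5→∅, q6→{q1, q5, q7}, q7→{q4}; union {q1, q2, q3, q4, q5, q7}; ε-closure = {q1, q2, q3, q4, q5, q6, q7}.
Read '1': q1→∅, q2→{q1, q3, q4}, q3→{q6}, q4→{q3}, q5→{q0}, q6→{q5, q6}, q7→{q1, q2}; union {q0, q1, q2, q3, q4, q5, q6}; ε-closure = {q0, q1, q2, q3, q4, q5, q6, q7}.
Read '1': q0→∅, q1→∅, q2→{q1, q3, q4}, q3→{q6}, q4→{q3}, q5→{q0}, q6→{q5, q6}, q7→{q1, q2}; union {q0, q1, q2, q3, q4, q5, q6}; ε-closure = {q0, q1, q2, q3, q4, q5, q6, q7}.
Read '2': q0→{q2, q7}, q1→∅, q2→{q3, q4}, q3→{q1, q4}, q4→{q1, q2, q7}, q5→{q2}, q6→{q0, q2, q6}, q7→{q1}; union {q0, q1, q2, q3, q4, q6, q7}; ε-closure = {q0, q1, q2, q3, q4, q5, q6, q7}.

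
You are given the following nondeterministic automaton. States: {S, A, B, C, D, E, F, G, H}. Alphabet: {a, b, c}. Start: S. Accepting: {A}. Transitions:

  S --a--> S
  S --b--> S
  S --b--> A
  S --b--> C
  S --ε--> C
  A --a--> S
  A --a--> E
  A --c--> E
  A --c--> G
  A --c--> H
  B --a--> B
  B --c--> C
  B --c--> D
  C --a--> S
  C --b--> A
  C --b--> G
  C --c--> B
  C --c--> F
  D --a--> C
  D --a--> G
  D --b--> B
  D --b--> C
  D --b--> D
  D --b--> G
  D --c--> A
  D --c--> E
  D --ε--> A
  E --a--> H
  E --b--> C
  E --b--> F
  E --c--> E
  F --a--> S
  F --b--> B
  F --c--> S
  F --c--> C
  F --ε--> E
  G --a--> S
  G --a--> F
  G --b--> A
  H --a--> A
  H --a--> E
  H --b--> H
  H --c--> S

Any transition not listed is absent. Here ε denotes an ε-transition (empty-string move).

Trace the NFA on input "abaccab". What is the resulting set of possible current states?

Start: ε-closure({S}) = {S, C}.
Read 'a': S→{S}, C→{S}; union {S}; ε-closure = {S, C}.
Read 'b': S→{S, A, C}, C→{A, G}; now {S, A, C, G}.
Read 'a': S→{S}, A→{S, E}, C→{S}, G→{S, F}; union {S, E, F}; ε-closure = {S, C, E, F}.
Read 'c': S→∅, C→{B, F}, E→{E}, F→{S, C}; now {S, B, C, E, F}.
Read 'c': S→∅, B→{C, D}, C→{B, F}, E→{E}, F→{S, C}; union {S, B, C, D, E, F}; ε-closure = {S, A, B, C, D, E, F}.
Read 'a': S→{S}, A→{S, E}, B→{B}, C→{S}, D→{C, G}, E→{H}, F→{S}; now {S, B, C, E, G, H}.
Read 'b': S→{S, A, C}, B→∅, C→{A, G}, E→{C, F}, G→{A}, H→{H}; union {S, A, C, F, G, H}; ε-closure = {S, A, C, E, F, G, H}.

{S, A, C, E, F, G, H}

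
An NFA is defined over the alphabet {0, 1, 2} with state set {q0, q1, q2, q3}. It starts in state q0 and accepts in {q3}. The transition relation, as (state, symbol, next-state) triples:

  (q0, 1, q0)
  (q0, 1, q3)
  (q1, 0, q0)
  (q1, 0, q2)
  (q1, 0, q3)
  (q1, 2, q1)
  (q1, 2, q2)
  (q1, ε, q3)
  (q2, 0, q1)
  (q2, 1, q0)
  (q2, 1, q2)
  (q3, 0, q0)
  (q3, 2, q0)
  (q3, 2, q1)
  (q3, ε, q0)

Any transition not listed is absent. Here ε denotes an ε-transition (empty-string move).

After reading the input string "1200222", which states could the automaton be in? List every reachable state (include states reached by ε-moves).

Start in {q0}.
Read '1': {q0} → {q0, q3}.
Read '2': {q0, q3} → {q0, q1, q3}.
Read '0': {q0, q1, q3} → {q0, q2, q3}.
Read '0': {q0, q2, q3} → {q0, q1, q3}.
Read '2': {q0, q1, q3} → {q0, q1, q2, q3}.
Read '2': {q0, q1, q2, q3} → {q0, q1, q2, q3}.
Read '2': {q0, q1, q2, q3} → {q0, q1, q2, q3}.

{q0, q1, q2, q3}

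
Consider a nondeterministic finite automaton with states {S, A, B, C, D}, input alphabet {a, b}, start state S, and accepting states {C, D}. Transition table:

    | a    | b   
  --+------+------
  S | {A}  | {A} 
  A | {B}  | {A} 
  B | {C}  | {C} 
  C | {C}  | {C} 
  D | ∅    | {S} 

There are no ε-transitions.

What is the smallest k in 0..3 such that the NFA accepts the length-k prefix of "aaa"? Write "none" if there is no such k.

3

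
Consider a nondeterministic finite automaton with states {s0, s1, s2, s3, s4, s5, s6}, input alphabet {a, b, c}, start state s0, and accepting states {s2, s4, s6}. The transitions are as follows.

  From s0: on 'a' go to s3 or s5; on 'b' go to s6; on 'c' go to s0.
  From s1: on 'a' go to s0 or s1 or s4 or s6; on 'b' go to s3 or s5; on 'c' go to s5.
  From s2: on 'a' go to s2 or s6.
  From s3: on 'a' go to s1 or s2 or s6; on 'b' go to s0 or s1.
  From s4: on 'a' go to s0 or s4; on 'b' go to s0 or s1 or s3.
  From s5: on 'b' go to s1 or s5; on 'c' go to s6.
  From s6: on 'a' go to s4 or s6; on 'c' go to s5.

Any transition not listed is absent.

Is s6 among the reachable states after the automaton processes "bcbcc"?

Start in {s0}.
Read 'b': s0→{s6}; now {s6}.
Read 'c': s6→{s5}; now {s5}.
Read 'b': s5→{s1, s5}; now {s1, s5}.
Read 'c': s1→{s5}, s5→{s6}; now {s5, s6}.
Read 'c': s5→{s6}, s6→{s5}; now {s5, s6}.
State s6 is in {s5, s6}.

Yes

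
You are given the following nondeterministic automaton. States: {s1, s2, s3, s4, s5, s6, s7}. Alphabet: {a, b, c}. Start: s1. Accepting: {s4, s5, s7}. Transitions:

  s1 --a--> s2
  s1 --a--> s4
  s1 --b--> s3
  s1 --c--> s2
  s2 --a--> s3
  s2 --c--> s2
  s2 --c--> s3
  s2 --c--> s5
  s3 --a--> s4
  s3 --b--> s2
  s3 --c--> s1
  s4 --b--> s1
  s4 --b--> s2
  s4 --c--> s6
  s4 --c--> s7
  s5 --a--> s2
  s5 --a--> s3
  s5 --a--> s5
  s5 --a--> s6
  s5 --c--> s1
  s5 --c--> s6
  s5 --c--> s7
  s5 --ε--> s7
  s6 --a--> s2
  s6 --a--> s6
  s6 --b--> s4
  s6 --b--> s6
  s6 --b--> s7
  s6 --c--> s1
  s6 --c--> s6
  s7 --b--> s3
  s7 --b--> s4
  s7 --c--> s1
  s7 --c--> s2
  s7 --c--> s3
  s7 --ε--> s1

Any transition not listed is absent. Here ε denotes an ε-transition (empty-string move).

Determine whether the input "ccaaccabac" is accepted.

Start in {s1}.
Read 'c': s1→{s2}; now {s2}.
Read 'c': s2→{s2, s3, s5}; union {s2, s3, s5}; ε-closure = {s1, s2, s3, s5, s7}.
Read 'a': s1→{s2, s4}, s2→{s3}, s3→{s4}, s5→{s2, s3, s5, s6}, s7→∅; union {s2, s3, s4, s5, s6}; ε-closure = {s1, s2, s3, s4, s5, s6, s7}.
Read 'a': s1→{s2, s4}, s2→{s3}, s3→{s4}, s4→∅, s5→{s2, s3, s5, s6}, s6→{s2, s6}, s7→∅; union {s2, s3, s4, s5, s6}; ε-closure = {s1, s2, s3, s4, s5, s6, s7}.
Read 'c': s1→{s2}, s2→{s2, s3, s5}, s3→{s1}, s4→{s6, s7}, s5→{s1, s6, s7}, s6→{s1, s6}, s7→{s1, s2, s3}; now {s1, s2, s3, s5, s6, s7}.
Read 'c': s1→{s2}, s2→{s2, s3, s5}, s3→{s1}, s5→{s1, s6, s7}, s6→{s1, s6}, s7→{s1, s2, s3}; now {s1, s2, s3, s5, s6, s7}.
Read 'a': s1→{s2, s4}, s2→{s3}, s3→{s4}, s5→{s2, s3, s5, s6}, s6→{s2, s6}, s7→∅; union {s2, s3, s4, s5, s6}; ε-closure = {s1, s2, s3, s4, s5, s6, s7}.
Read 'b': s1→{s3}, s2→∅, s3→{s2}, s4→{s1, s2}, s5→∅, s6→{s4, s6, s7}, s7→{s3, s4}; now {s1, s2, s3, s4, s6, s7}.
Read 'a': s1→{s2, s4}, s2→{s3}, s3→{s4}, s4→∅, s6→{s2, s6}, s7→∅; now {s2, s3, s4, s6}.
Read 'c': s2→{s2, s3, s5}, s3→{s1}, s4→{s6, s7}, s6→{s1, s6}; now {s1, s2, s3, s5, s6, s7}.
The final set {s1, s2, s3, s5, s6, s7} contains the accepting states s5, s7.

Yes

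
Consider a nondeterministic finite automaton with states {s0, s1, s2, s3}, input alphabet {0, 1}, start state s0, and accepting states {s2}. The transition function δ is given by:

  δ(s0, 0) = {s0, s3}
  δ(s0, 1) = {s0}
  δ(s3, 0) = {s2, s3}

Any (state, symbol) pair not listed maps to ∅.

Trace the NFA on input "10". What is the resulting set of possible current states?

Start in {s0}.
Read '1': s0→{s0}; now {s0}.
Read '0': s0→{s0, s3}; now {s0, s3}.

{s0, s3}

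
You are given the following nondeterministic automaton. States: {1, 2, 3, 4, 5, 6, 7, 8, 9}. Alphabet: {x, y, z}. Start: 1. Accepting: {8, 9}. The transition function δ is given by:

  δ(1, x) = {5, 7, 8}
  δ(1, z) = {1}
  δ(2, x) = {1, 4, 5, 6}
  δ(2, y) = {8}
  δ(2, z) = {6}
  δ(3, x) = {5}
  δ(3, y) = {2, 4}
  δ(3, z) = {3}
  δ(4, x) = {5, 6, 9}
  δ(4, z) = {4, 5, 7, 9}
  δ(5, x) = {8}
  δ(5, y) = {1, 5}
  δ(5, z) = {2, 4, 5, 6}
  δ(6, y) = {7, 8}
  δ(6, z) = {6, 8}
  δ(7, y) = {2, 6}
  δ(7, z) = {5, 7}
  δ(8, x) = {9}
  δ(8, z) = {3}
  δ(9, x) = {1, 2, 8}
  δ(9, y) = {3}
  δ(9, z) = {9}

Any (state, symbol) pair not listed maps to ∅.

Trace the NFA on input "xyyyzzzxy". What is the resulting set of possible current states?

Start in {1}.
Read 'x': 1→{5, 7, 8}; now {5, 7, 8}.
Read 'y': 5→{1, 5}, 7→{2, 6}, 8→∅; now {1, 2, 5, 6}.
Read 'y': 1→∅, 2→{8}, 5→{1, 5}, 6→{7, 8}; now {1, 5, 7, 8}.
Read 'y': 1→∅, 5→{1, 5}, 7→{2, 6}, 8→∅; now {1, 2, 5, 6}.
Read 'z': 1→{1}, 2→{6}, 5→{2, 4, 5, 6}, 6→{6, 8}; now {1, 2, 4, 5, 6, 8}.
Read 'z': 1→{1}, 2→{6}, 4→{4, 5, 7, 9}, 5→{2, 4, 5, 6}, 6→{6, 8}, 8→{3}; now {1, 2, 3, 4, 5, 6, 7, 8, 9}.
Read 'z': 1→{1}, 2→{6}, 3→{3}, 4→{4, 5, 7, 9}, 5→{2, 4, 5, 6}, 6→{6, 8}, 7→{5, 7}, 8→{3}, 9→{9}; now {1, 2, 3, 4, 5, 6, 7, 8, 9}.
Read 'x': 1→{5, 7, 8}, 2→{1, 4, 5, 6}, 3→{5}, 4→{5, 6, 9}, 5→{8}, 6→∅, 7→∅, 8→{9}, 9→{1, 2, 8}; now {1, 2, 4, 5, 6, 7, 8, 9}.
Read 'y': 1→∅, 2→{8}, 4→∅, 5→{1, 5}, 6→{7, 8}, 7→{2, 6}, 8→∅, 9→{3}; now {1, 2, 3, 5, 6, 7, 8}.

{1, 2, 3, 5, 6, 7, 8}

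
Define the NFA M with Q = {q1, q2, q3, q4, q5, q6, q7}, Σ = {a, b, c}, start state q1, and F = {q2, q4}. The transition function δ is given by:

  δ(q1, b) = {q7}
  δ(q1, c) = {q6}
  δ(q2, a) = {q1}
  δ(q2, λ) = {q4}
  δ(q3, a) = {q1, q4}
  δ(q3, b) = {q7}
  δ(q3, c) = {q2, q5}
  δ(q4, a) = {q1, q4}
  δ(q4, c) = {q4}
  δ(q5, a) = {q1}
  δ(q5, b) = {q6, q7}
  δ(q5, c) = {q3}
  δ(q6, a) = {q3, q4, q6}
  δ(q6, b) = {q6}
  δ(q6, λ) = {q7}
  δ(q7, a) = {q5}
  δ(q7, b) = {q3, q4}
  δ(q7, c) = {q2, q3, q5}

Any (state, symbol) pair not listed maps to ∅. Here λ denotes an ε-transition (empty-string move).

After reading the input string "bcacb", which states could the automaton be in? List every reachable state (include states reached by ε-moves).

Start in {q1}.
Read 'b': {q1} → {q7}.
Read 'c': {q7} → {q2, q3, q4, q5}.
Read 'a': {q2, q3, q4, q5} → {q1, q4}.
Read 'c': {q1, q4} → {q4, q6, q7}.
Read 'b': {q4, q6, q7} → {q3, q4, q6, q7}.

{q3, q4, q6, q7}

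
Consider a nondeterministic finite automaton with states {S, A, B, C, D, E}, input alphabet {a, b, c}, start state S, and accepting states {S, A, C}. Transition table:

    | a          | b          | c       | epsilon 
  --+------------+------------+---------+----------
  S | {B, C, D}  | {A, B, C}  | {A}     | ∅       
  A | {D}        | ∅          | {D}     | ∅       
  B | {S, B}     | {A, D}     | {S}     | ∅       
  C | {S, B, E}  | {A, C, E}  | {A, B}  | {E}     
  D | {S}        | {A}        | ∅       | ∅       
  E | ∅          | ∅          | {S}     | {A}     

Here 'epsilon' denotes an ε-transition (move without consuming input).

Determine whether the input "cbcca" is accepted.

Start in {S}.
Read 'c': {S} → {A}.
Read 'b': {A} → ∅.
The set is empty and remains empty for the remaining 3 symbols.
The final set ∅ contains no accepting state.

No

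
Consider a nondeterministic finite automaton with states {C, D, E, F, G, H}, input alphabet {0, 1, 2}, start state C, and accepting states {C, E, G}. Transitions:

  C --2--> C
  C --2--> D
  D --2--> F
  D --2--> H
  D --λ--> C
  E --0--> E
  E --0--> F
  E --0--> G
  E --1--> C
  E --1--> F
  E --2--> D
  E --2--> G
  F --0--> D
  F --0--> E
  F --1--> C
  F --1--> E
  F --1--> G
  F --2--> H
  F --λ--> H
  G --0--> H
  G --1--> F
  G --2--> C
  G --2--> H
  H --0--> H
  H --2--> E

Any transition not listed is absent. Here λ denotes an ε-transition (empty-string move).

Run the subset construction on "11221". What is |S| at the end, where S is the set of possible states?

0

Start in {C}.
Read '1': {C} → ∅.
The set is empty and remains empty for the remaining 4 symbols.
That set has 0 states.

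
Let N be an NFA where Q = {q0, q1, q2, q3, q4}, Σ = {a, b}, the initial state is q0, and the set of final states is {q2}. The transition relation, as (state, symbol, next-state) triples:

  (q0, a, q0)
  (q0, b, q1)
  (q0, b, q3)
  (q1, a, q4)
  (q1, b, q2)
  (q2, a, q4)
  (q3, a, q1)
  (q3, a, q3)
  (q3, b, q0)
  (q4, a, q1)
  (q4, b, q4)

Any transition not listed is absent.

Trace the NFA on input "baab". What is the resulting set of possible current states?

{q0, q2, q4}

Start in {q0}.
Read 'b': q0→{q1, q3}; now {q1, q3}.
Read 'a': q1→{q4}, q3→{q1, q3}; now {q1, q3, q4}.
Read 'a': q1→{q4}, q3→{q1, q3}, q4→{q1}; now {q1, q3, q4}.
Read 'b': q1→{q2}, q3→{q0}, q4→{q4}; now {q0, q2, q4}.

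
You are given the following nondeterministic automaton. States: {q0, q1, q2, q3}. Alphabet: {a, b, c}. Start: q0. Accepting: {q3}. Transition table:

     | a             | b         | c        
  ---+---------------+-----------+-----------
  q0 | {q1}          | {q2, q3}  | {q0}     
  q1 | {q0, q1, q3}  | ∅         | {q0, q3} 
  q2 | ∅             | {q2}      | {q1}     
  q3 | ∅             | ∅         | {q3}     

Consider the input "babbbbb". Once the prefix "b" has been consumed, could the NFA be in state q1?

No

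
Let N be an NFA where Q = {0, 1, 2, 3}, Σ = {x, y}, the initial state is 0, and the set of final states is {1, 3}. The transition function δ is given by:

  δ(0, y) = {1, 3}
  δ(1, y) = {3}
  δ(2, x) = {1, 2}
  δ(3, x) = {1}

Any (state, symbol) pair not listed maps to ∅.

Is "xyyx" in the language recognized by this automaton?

No

Start in {0}.
Read 'x': 0→∅; now ∅.
The set is empty and remains empty for the remaining 3 symbols.
The final set ∅ contains no accepting state.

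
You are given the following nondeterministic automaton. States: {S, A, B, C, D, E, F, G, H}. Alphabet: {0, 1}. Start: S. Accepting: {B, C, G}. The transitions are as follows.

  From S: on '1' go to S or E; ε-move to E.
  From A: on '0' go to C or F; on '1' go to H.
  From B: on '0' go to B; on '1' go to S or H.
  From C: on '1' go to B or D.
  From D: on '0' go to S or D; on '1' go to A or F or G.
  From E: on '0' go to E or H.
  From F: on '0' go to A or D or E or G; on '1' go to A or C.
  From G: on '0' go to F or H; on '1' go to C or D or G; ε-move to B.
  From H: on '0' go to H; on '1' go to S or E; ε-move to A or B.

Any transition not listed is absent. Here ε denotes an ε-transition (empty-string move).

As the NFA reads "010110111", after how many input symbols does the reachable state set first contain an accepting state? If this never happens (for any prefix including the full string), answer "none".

1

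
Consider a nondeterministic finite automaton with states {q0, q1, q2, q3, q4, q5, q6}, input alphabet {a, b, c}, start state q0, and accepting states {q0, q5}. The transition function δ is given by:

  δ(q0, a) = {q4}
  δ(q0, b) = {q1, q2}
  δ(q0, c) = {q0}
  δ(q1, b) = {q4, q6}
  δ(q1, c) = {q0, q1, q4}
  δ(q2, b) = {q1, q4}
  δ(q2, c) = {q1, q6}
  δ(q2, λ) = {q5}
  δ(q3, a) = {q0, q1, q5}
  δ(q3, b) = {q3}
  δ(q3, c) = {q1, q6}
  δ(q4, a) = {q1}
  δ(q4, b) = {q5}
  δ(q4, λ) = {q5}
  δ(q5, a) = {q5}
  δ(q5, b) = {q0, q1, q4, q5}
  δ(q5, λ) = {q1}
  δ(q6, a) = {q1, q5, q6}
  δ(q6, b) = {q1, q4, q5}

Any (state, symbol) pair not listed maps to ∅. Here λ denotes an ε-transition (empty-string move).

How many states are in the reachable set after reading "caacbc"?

5

Start in {q0}.
Read 'c': {q0} → {q0}.
Read 'a': {q0} → {q1, q4, q5}.
Read 'a': {q1, q4, q5} → {q1, q5}.
Read 'c': {q1, q5} → {q0, q1, q4, q5}.
Read 'b': {q0, q1, q4, q5} → {q0, q1, q2, q4, q5, q6}.
Read 'c': {q0, q1, q2, q4, q5, q6} → {q0, q1, q4, q5, q6}.
That set has 5 states.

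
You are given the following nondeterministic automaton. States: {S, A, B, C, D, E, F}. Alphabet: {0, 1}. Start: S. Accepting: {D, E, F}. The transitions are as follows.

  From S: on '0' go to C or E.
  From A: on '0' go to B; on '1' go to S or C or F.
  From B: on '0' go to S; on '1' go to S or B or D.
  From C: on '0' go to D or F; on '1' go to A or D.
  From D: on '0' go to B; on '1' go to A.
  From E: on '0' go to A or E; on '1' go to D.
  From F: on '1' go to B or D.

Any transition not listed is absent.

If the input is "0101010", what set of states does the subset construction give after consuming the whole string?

Start in {S}.
Read '0': {S} → {C, E}.
Read '1': {C, E} → {A, D}.
Read '0': {A, D} → {B}.
Read '1': {B} → {S, B, D}.
Read '0': {S, B, D} → {S, B, C, E}.
Read '1': {S, B, C, E} → {S, A, B, D}.
Read '0': {S, A, B, D} → {S, B, C, E}.

{S, B, C, E}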